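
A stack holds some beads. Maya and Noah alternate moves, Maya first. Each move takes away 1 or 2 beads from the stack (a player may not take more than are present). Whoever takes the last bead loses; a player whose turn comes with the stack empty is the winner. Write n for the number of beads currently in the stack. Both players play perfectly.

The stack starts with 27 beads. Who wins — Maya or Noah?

Compute win/loss labels from the base case upward. A position with no move is W. Any other position is W if it can reach an L in one move, else L.
n=0: no move; the opponent has just taken the last bead and therefore loses → W
n=1: →0(W) only, which is W, so L
n=2: →1(L), so W
n=3: →1(L), so W
n=4: →3(W), 2(W) — all W, so L
n=5: →4(L), so W
n=6: →4(L), so W
n=7: →6(W), 5(W) — all W, so L
n=8: →7(L), so W
n=9: →7(L), so W
n=10: →9(W), 8(W) — all W, so L
n=11: →10(L), so W
n=12: →10(L), so W
n=13: →12(W), 11(W) — all W, so L
n=14: →13(L), so W
n=15: →13(L), so W
n=16: →15(W), 14(W) — all W, so L
n=17: →16(L), so W
n=18: →16(L), so W
n=19: →18(W), 17(W) — all W, so L
n=20: →19(L), so W
n=21: →19(L), so W
n=22: →21(W), 20(W) — all W, so L
n=23: →22(L), so W
n=24: →22(L), so W
n=25: →24(W), 23(W) — all W, so L
n=26: →25(L), so W
n=27: →25(L), so W
The starting position 27 is W: Maya should remove 2, leaving 25, handing over an L position.

Maya wins.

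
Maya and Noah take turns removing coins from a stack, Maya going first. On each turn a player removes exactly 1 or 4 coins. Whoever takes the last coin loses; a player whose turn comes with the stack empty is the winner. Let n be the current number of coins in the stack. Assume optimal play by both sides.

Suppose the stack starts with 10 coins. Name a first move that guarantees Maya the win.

Remove 4, leaving 6.

Work bottom-up. With no move the player to move wins. Otherwise the position is W if at least one move leads to an L position for the opponent, and L if every move leads to a W.
n=0: no move; the opponent has just taken the last coin and therefore loses → W
n=1: only reaches 0(W), which is W → L
n=2: reaches L-position 1 → W
n=3: only reaches 2(W), which is W → L
n=4: reaches L-position 3 → W
n=5: reaches L-position 1 → W
n=6: only reaches 5(W), 2(W), all W → L
n=7: reaches L-position 6 → W
n=8: only reaches 7(W), 4(W), all W → L
n=9: reaches L-position 8 → W
n=10: reaches L-position 6 → W
From 10, the L positions reachable in one move are: 6.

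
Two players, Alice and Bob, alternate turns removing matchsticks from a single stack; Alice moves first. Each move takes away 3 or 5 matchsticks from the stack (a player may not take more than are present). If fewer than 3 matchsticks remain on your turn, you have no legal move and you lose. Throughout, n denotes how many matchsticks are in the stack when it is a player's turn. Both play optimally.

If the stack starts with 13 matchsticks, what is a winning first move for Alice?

Label each position W (a win for the player to move) or L (a loss). A position with no legal move is L; any other position is W exactly when some move reaches an L, and L when every move reaches a W.
n=0: no move → L
n=1: no move → L
n=2: no move → L
n=3: →0(L), so W
n=4: →1(L), so W
n=5: →2(L), so W
n=6: →1(L), so W
n=7: →2(L), so W
n=8: →5(W), 3(W) — all W, so L
n=9: →6(W), 4(W) — all W, so L
n=10: →7(W), 5(W) — all W, so L
n=11: →8(L), so W
n=12: →9(L), so W
n=13: →10(L), so W
From 13, the L positions reachable in one move are: 10, 8. Any move reaching one of these is winning.

Remove 3, leaving 10.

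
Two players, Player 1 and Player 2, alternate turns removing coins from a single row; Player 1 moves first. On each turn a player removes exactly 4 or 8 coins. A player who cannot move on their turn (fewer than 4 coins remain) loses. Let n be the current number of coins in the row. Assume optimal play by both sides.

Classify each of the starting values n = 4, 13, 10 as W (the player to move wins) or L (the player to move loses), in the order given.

4: W, 13: L, 10: W

Compute win/loss labels from the base case upward. A position with no move is L. Any other position is W if it can reach an L in one move, else L.
n=0: no move → L
n=1: no move → L
n=2: no move → L
n=3: no move → L
n=4: →0(L), so W
n=5: →1(L), so W
n=6: →2(L), so W
n=7: →3(L), so W
n=8: →0(L), so W
n=9: →1(L), so W
n=10: →2(L), so W
n=11: →3(L), so W
n=12: →8(W), 4(W) — all W, so L
n=13: →9(W), 5(W) — all W, so L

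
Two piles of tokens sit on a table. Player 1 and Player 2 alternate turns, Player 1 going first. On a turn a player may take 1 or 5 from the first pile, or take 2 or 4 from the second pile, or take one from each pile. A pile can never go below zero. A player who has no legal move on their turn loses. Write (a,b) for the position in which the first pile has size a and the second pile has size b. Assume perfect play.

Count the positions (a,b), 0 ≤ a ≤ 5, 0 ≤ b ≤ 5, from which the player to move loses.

Classify positions by backward induction: terminal positions (no move available) are L. From any other position, the mover wins iff some move reaches an L.
Every move lowers a or b (never raises either), so fill the grid row by row in increasing a, and left to right within a row: each cell's successors are then already labelled.
      b=0  b=1  b=2  b=3  b=4  b=5
a=0:    L    L    W    W    W    W
a=1:    W    W    W    L    L    W
a=2:    L    L    W    W    W    W
a=3:    W    W    W    L    L    W
a=4:    L    L    W    W    W    W
a=5:    W    W    W    L    L    W
Cells with no legal move (terminal, hence L): (0,0), (0,1).
The remaining L cells, each justified by listing all of its moves:
(1,3): moves to (0,3)(W), (1,1)(W), (0,2)(W); every one is W ⇒ L
(1,4): moves to (0,4)(W), (1,2)(W), (1,0)(W), (0,3)(W); every one is W ⇒ L
(2,0): the only move is to (1,0)(W), a W ⇒ L
(2,1): moves to (1,1)(W), (1,0)(W); every one is W ⇒ L
(3,3): moves to (2,3)(W), (3,1)(W), (2,2)(W); every one is W ⇒ L
(3,4): moves to (2,4)(W), (3,2)(W), (3,0)(W), (2,3)(W); every one is W ⇒ L
(4,0): the only move is to (3,0)(W), a W ⇒ L
(4,1): moves to (3,1)(W), (3,0)(W); every one is W ⇒ L
(5,3): moves to (4,3)(W), (0,3)(W), (5,1)(W), (4,2)(W); every one is W ⇒ L
(5,4): moves to (4,4)(W), (0,4)(W), (5,2)(W), (5,0)(W), (4,3)(W); every one is W ⇒ L
Every other cell has at least one move into one of the L cells above, so it is W.
L cells per row: a=0: 2, a=1: 2, a=2: 2, a=3: 2, a=4: 2, a=5: 2; total 12.

12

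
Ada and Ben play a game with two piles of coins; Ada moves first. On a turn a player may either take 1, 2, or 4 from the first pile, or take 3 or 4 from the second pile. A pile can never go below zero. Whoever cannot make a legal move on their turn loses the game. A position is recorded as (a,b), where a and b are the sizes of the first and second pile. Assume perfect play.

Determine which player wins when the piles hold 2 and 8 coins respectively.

Ada wins.

Work bottom-up. With no move the player to move loses. Otherwise the position is W if at least one move leads to an L position for the opponent, and L if every move leads to a W.
No move ever increases a pile, so every position that can arise here has a ≤ 2 and b ≤ 8; it is enough to label the cells with 0 ≤ a ≤ 2 and 0 ≤ b ≤ 8.
Every move lowers a or b (never raises either), so fill the grid row by row in increasing a, and left to right within a row: each cell's successors are then already labelled.
      b=0  b=1  b=2  b=3  b=4  b=5  b=6  b=7  b=8
a=0:    L    L    L    W    W    W    W    L    L
a=1:    W    W    W    L    L    L    W    W    W
a=2:    W    W    W    W    W    W    L    W    W
Cells with no legal move (terminal, hence L): (0,0), (0,1), (0,2).
The remaining L cells, each justified by listing all of its moves:
(0,7): only reaches (0,4)(W), (0,3)(W), all W → L
(0,8): only reaches (0,5)(W), (0,4)(W), all W → L
(1,3): only reaches (0,3)(W), (1,0)(W), all W → L
(1,4): only reaches (0,4)(W), (1,1)(W), (1,0)(W), all W → L
(1,5): only reaches (0,5)(W), (1,2)(W), (1,1)(W), all W → L
(2,6): only reaches (1,6)(W), (0,6)(W), (2,3)(W), (2,2)(W), all W → L
Every other cell has at least one move into one of the L cells above, so it is W.
From (2,8) Ada can move to (0,8), reaching an L position.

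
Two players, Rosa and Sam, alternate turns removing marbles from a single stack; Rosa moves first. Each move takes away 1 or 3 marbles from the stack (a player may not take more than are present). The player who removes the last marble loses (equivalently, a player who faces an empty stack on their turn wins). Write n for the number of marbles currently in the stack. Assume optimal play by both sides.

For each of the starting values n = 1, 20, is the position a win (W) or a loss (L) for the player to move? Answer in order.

1: L, 20: W

Compute win/loss labels from the base case upward. A position with no move is W. Any other position is W if it can reach an L in one move, else L.
n=0: no move; the opponent has just taken the last marble and therefore loses → W
n=1: only reaches 0(W), which is W → L
n=2: reaches L-position 1 → W
n=3: only reaches 2(W), 0(W), all W → L
n=4: reaches L-position 3 → W
n=5: only reaches 4(W), 2(W), all W → L
n=6: reaches L-position 5 → W
n=7: only reaches 6(W), 4(W), all W → L
n=8: reaches L-position 7 → W
n=9: only reaches 8(W), 6(W), all W → L
n=10: reaches L-position 9 → W
n=11: only reaches 10(W), 8(W), all W → L
n=12: reaches L-position 11 → W
n=13: only reaches 12(W), 10(W), all W → L
n=14: reaches L-position 13 → W
n=15: only reaches 14(W), 12(W), all W → L
n=16: reaches L-position 15 → W
n=17: only reaches 16(W), 14(W), all W → L
n=18: reaches L-position 17 → W
n=19: only reaches 18(W), 16(W), all W → L
n=20: reaches L-position 19 → W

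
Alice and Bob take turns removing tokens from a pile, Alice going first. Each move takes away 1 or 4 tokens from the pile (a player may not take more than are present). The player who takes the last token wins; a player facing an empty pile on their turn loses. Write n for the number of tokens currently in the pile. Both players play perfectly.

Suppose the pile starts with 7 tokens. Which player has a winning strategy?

Bob wins.

Compute win/loss labels from the base case upward. A position with no move is L. Any other position is W if it can reach an L in one move, else L.
n=0: no move → L
n=1: W (go to 0, an L position)
n=2: L (sole option 1(W) is W)
n=3: W (go to 2, an L position)
n=4: W (go to 0, an L position)
n=5: L (options 4(W), 1(W) are all W)
n=6: W (go to 5, an L position)
n=7: L (options 6(W), 3(W) are all W)
Every move from 7 reaches a W position, so the mover loses.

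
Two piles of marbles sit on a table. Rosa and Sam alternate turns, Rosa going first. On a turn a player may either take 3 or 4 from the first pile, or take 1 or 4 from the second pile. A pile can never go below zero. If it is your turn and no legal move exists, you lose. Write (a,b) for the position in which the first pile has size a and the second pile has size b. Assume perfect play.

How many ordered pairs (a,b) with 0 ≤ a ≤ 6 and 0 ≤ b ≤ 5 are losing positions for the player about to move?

16

Build the W/L table. Terminal = L. A non-terminal position is W if it has a move to some L; otherwise it is L.
Every move lowers a or b (never raises either), so fill the grid row by row in increasing a, and left to right within a row: each cell's successors are then already labelled.
      b=0  b=1  b=2  b=3  b=4  b=5
a=0:    L    W    L    W    W    L
a=1:    L    W    L    W    W    L
a=2:    L    W    L    W    W    L
a=3:    W    L    W    L    W    W
a=4:    W    L    W    L    W    W
a=5:    W    L    W    L    W    W
a=6:    W    W    W    W    L    W
Cells with no legal move (terminal, hence L): (0,0), (1,0), (2,0).
The remaining L cells, each justified by listing all of its moves:
(0,2): only reaches (0,1)(W), which is W → L
(0,5): only reaches (0,4)(W), (0,1)(W), all W → L
(1,2): only reaches (1,1)(W), which is W → L
(1,5): only reaches (1,4)(W), (1,1)(W), all W → L
(2,2): only reaches (2,1)(W), which is W → L
(2,5): only reaches (2,4)(W), (2,1)(W), all W → L
(3,1): only reaches (0,1)(W), (3,0)(W), all W → L
(3,3): only reaches (0,3)(W), (3,2)(W), all W → L
(4,1): only reaches (1,1)(W), (0,1)(W), (4,0)(W), all W → L
(4,3): only reaches (1,3)(W), (0,3)(W), (4,2)(W), all W → L
(5,1): only reaches (2,1)(W), (1,1)(W), (5,0)(W), all W → L
(5,3): only reaches (2,3)(W), (1,3)(W), (5,2)(W), all W → L
(6,4): only reaches (3,4)(W), (2,4)(W), (6,3)(W), (6,0)(W), all W → L
Every other cell has at least one move into one of the L cells above, so it is W.
L cells per row: a=0: 3, a=1: 3, a=2: 3, a=3: 2, a=4: 2, a=5: 2, a=6: 1; total 16.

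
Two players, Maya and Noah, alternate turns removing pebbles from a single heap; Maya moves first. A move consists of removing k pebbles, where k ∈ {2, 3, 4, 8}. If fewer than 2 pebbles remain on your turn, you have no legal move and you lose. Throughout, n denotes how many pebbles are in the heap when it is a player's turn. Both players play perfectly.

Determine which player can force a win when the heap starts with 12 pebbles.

Noah wins.

Compute win/loss labels from the base case upward. A position with no move is L. Any other position is W if it can reach an L in one move, else L.
n=0: no move → L
n=1: no move → L
n=2: W (go to 0, an L position)
n=3: W (go to 1, an L position)
n=4: W (go to 1, an L position)
n=5: W (go to 1, an L position)
n=6: L (options 4(W), 3(W), 2(W) are all W)
n=7: L (options 5(W), 4(W), 3(W) are all W)
n=8: W (go to 6, an L position)
n=9: W (go to 7, an L position)
n=10: W (go to 7, an L position)
n=11: W (go to 7, an L position)
n=12: L (options 10(W), 9(W), 8(W), 4(W) are all W)
Every move from 12 reaches a W position, so the mover loses.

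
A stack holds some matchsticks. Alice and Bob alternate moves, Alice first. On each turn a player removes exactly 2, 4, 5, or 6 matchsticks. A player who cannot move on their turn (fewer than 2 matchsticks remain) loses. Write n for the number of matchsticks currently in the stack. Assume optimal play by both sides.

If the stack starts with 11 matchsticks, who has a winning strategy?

Label each position W (a win for the player to move) or L (a loss). A position with no legal move is L; any other position is W exactly when some move reaches an L, and L when every move reaches a W.
n=0: no move → L
n=1: no move → L
n=2: can move to 0, which is L ⇒ W
n=3: can move to 1, which is L ⇒ W
n=4: can move to 0, which is L ⇒ W
n=5: can move to 1, which is L ⇒ W
n=6: can move to 1, which is L ⇒ W
n=7: can move to 1, which is L ⇒ W
n=8: moves to 6(W), 4(W), 3(W), 2(W); every one is W ⇒ L
n=9: moves to 7(W), 5(W), 4(W), 3(W); every one is W ⇒ L
n=10: can move to 8, which is L ⇒ W
n=11: can move to 9, which is L ⇒ W
The starting position 11 is W: Alice should remove 2, leaving 9, handing over an L position.

Alice wins.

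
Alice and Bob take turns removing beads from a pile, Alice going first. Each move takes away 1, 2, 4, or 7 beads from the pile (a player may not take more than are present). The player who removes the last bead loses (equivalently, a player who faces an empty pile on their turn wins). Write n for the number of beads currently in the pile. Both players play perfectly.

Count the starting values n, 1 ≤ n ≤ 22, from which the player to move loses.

Label each position W (a win for the player to move) or L (a loss). A position with no legal move is W; any other position is W exactly when some move reaches an L, and L when every move reaches a W.
n=0: no move; the opponent has just taken the last bead and therefore loses → W
n=1: only reaches 0(W), which is W → L
n=2: reaches L-position 1 → W
n=3: reaches L-position 1 → W
n=4: only reaches 3(W), 2(W), 0(W), all W → L
n=5: reaches L-position 4 → W
n=6: reaches L-position 4 → W
n=7: only reaches 6(W), 5(W), 3(W), 0(W), all W → L
n=8: reaches L-position 7 → W
n=9: reaches L-position 7 → W
n=10: only reaches 9(W), 8(W), 6(W), 3(W), all W → L
n=11: reaches L-position 10 → W
n=12: reaches L-position 10 → W
n=13: only reaches 12(W), 11(W), 9(W), 6(W), all W → L
n=14: reaches L-position 13 → W
n=15: reaches L-position 13 → W
n=16: only reaches 15(W), 14(W), 12(W), 9(W), all W → L
n=17: reaches L-position 16 → W
n=18: reaches L-position 16 → W
n=19: only reaches 18(W), 17(W), 15(W), 12(W), all W → L
n=20: reaches L-position 19 → W
n=21: reaches L-position 19 → W
n=22: only reaches 21(W), 20(W), 18(W), 15(W), all W → L
L entries with 1 ≤ n ≤ 22 (the range starts at n=1): n = 1, 4, 7, 10, 13, 16, 19, 22; that makes 8.

8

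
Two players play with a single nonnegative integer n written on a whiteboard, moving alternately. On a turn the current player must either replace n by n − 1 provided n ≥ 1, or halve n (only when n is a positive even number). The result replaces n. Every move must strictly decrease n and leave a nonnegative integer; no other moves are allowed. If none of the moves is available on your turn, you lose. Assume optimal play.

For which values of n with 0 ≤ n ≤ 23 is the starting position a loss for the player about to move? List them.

0, 2, 5, 7, 9, 11, 13, 15, 17, 19, 21, 23

Use the standard recursion: the mover loses at a terminal position; elsewhere, the mover wins exactly when some move hands the opponent an L position.
n=0: no move → L
n=1: →0(L), so W
n=2: →1(W) only, which is W, so L
n=3: →2(L), so W
n=4: →2(L), so W
n=5: →4(W) only, which is W, so L
n=6: →5(L), so W
n=7: →6(W) only, which is W, so L
n=8: →7(L), so W
n=9: →8(W) only, which is W, so L
n=10: →5(L), so W
n=11: →10(W) only, which is W, so L
n=12: →11(L), so W
n=13: →12(W) only, which is W, so L
n=14: →7(L), so W
n=15: →14(W) only, which is W, so L
n=16: →15(L), so W
n=17: →16(W) only, which is W, so L
n=18: →9(L), so W
n=19: →18(W) only, which is W, so L
n=20: →19(L), so W
n=21: →20(W) only, which is W, so L
n=22: →11(L), so W
n=23: →22(W) only, which is W, so L
The losing starting values of n are exactly the entries labelled L in this table (12 of them).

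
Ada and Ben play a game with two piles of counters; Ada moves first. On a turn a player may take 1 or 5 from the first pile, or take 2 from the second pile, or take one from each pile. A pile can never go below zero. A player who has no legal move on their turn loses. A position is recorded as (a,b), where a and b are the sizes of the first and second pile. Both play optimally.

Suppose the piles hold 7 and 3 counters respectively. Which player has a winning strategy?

Ben wins.

Build the W/L table. Terminal = L. A non-terminal position is W if it has a move to some L; otherwise it is L.
No move ever increases a pile, so every position that can arise here has a ≤ 7 and b ≤ 3; it is enough to label the cells with 0 ≤ a ≤ 7 and 0 ≤ b ≤ 3.
Every move lowers a or b (never raises either), so fill the grid row by row in increasing a, and left to right within a row: each cell's successors are then already labelled.
      b=0  b=1  b=2  b=3
a=0:    L    L    W    W
a=1:    W    W    W    L
a=2:    L    L    W    W
a=3:    W    W    W    L
a=4:    L    L    W    W
a=5:    W    W    W    L
a=6:    L    L    W    W
a=7:    W    W    W    L
Cells with no legal move (terminal, hence L): (0,0), (0,1).
The remaining L cells, each justified by listing all of its moves:
(1,3): moves to (0,3)(W), (1,1)(W), (0,2)(W); every one is W ⇒ L
(2,0): the only move is to (1,0)(W), a W ⇒ L
(2,1): moves to (1,1)(W), (1,0)(W); every one is W ⇒ L
(3,3): moves to (2,3)(W), (3,1)(W), (2,2)(W); every one is W ⇒ L
(4,0): the only move is to (3,0)(W), a W ⇒ L
(4,1): moves to (3,1)(W), (3,0)(W); every one is W ⇒ L
(5,3): moves to (4,3)(W), (0,3)(W), (5,1)(W), (4,2)(W); every one is W ⇒ L
(6,0): moves to (5,0)(W), (1,0)(W); every one is W ⇒ L
(6,1): moves to (5,1)(W), (1,1)(W), (5,0)(W); every one is W ⇒ L
(7,3): moves to (6,3)(W), (2,3)(W), (7,1)(W), (6,2)(W); every one is W ⇒ L
Every other cell has at least one move into one of the L cells above, so it is W.
The starting position (7,3) is L: whatever Ada does, the opponent receives a W position.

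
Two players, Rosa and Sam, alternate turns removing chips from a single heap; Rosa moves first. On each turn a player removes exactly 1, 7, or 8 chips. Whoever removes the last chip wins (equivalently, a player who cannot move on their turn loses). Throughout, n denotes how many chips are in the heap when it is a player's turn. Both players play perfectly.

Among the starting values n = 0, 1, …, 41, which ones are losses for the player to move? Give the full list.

0, 2, 4, 6, 15, 17, 19, 21, 30, 32, 34, 36

Label each position W (a win for the player to move) or L (a loss). A position with no legal move is L; any other position is W exactly when some move reaches an L, and L when every move reaches a W.
n=0: no move → L
n=1: can move to 0, which is L ⇒ W
n=2: the only move is to 1(W), a W ⇒ L
n=3: can move to 2, which is L ⇒ W
n=4: the only move is to 3(W), a W ⇒ L
n=5: can move to 4, which is L ⇒ W
n=6: the only move is to 5(W), a W ⇒ L
n=7: can move to 6, which is L ⇒ W
n=8: can move to 0, which is L ⇒ W
n=9: can move to 2, which is L ⇒ W
n=10: can move to 2, which is L ⇒ W
n=11: can move to 4, which is L ⇒ W
n=12: can move to 4, which is L ⇒ W
n=13: can move to 6, which is L ⇒ W
n=14: can move to 6, which is L ⇒ W
n=15: moves to 14(W), 8(W), 7(W); every one is W ⇒ L
n=16: can move to 15, which is L ⇒ W
n=17: moves to 16(W), 10(W), 9(W); every one is W ⇒ L
n=18: can move to 17, which is L ⇒ W
n=19: moves to 18(W), 12(W), 11(W); every one is W ⇒ L
n=20: can move to 19, which is L ⇒ W
n=21: moves to 20(W), 14(W), 13(W); every one is W ⇒ L
n=22: can move to 21, which is L ⇒ W
n=23: can move to 15, which is L ⇒ W
n=24: can move to 17, which is L ⇒ W
n=25: can move to 17, which is L ⇒ W
n=26: can move to 19, which is L ⇒ W
n=27: can move to 19, which is L ⇒ W
n=28: can move to 21, which is L ⇒ W
n=29: can move to 21, which is L ⇒ W
n=30: moves to 29(W), 23(W), 22(W); every one is W ⇒ L
n=31: can move to 30, which is L ⇒ W
n=32: moves to 31(W), 25(W), 24(W); every one is W ⇒ L
n=33: can move to 32, which is L ⇒ W
n=34: moves to 33(W), 27(W), 26(W); every one is W ⇒ L
n=35: can move to 34, which is L ⇒ W
n=36: moves to 35(W), 29(W), 28(W); every one is W ⇒ L
n=37: can move to 36, which is L ⇒ W
n=38: can move to 30, which is L ⇒ W
n=39: can move to 32, which is L ⇒ W
n=40: can move to 32, which is L ⇒ W
n=41: can move to 34, which is L ⇒ W
Reading off the rows marked L gives the requested list; there are 12 such values of n.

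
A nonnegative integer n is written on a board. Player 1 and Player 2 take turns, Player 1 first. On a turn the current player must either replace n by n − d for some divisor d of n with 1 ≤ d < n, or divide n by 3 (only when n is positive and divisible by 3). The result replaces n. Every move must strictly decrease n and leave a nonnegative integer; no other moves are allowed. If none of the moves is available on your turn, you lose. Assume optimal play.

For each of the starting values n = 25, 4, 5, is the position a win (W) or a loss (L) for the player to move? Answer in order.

25: L, 4: L, 5: W

Work bottom-up. With no move the player to move loses. Otherwise the position is W if at least one move leads to an L position for the opponent, and L if every move leads to a W.
n=0: no move → L
n=1: no move → L
n=2: W (go to 1, an L position)
n=3: W (go to 1, an L position)
n=4: L (options 2(W), 3(W) are all W)
n=5: W (go to 4, an L position)
n=6: W (go to 4, an L position)
n=7: L (sole option 6(W) is W)
n=8: W (go to 4, an L position)
n=9: L (options 3(W), 6(W), 8(W) are all W)
n=10: W (go to 9, an L position)
n=11: L (sole option 10(W) is W)
n=12: W (go to 4, an L position)
n=13: L (sole option 12(W) is W)
n=14: W (go to 7, an L position)
n=15: L (options 5(W), 10(W), 12(W), 14(W) are all W)
n=16: W (go to 15, an L position)
n=17: L (sole option 16(W) is W)
n=18: W (go to 9, an L position)
n=19: L (sole option 18(W) is W)
n=20: W (go to 15, an L position)
n=21: W (go to 7, an L position)
n=22: W (go to 11, an L position)
n=23: L (sole option 22(W) is W)
n=24: W (go to 23, an L position)
n=25: L (options 20(W), 24(W) are all W)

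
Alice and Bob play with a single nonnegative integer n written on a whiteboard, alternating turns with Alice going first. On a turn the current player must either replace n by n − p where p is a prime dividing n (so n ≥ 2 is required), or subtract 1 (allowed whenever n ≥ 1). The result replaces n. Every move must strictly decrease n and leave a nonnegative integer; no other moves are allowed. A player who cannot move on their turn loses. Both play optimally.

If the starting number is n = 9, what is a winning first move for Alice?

Use the standard recursion: the mover loses at a terminal position; elsewhere, the mover wins exactly when some move hands the opponent an L position.
n=0: no move → L
n=1: W (go to 0, an L position)
n=2: W (go to 0, an L position)
n=3: W (go to 0, an L position)
n=4: L (options 2(W), 3(W) are all W)
n=5: W (go to 0, an L position)
n=6: W (go to 4, an L position)
n=7: W (go to 0, an L position)
n=8: L (options 6(W), 7(W) are all W)
n=9: W (go to 8, an L position)
From 9, the L positions reachable in one move are: 8.

Move to 8.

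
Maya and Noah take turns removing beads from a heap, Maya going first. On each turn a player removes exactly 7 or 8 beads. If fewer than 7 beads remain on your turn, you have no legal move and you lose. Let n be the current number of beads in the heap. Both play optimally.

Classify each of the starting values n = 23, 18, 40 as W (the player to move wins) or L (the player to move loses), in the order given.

Compute win/loss labels from the base case upward. A position with no move is L. Any other position is W if it can reach an L in one move, else L.
n=0: no move → L
n=1: no move → L
n=2: no move → L
n=3: no move → L
n=4: no move → L
n=5: no move → L
n=6: no move → L
n=7: W (go to 0, an L position)
n=8: W (go to 1, an L position)
n=9: W (go to 2, an L position)
n=10: W (go to 3, an L position)
n=11: W (go to 4, an L position)
n=12: W (go to 5, an L position)
n=13: W (go to 6, an L position)
n=14: W (go to 6, an L position)
n=15: L (options 8(W), 7(W) are all W)
n=16: L (options 9(W), 8(W) are all W)
n=17: L (options 10(W), 9(W) are all W)
n=18: L (options 11(W), 10(W) are all W)
n=19: L (options 12(W), 11(W) are all W)
n=20: L (options 13(W), 12(W) are all W)
n=21: L (options 14(W), 13(W) are all W)
n=22: W (go to 15, an L position)
n=23: W (go to 16, an L position)
n=24: W (go to 17, an L position)
n=25: W (go to 18, an L position)
n=26: W (go to 19, an L position)
n=27: W (go to 20, an L position)
n=28: W (go to 21, an L position)
n=29: W (go to 21, an L position)
n=30: L (options 23(W), 22(W) are all W)
n=31: L (options 24(W), 23(W) are all W)
n=32: L (options 25(W), 24(W) are all W)
n=33: L (options 26(W), 25(W) are all W)
n=34: L (options 27(W), 26(W) are all W)
n=35: L (options 28(W), 27(W) are all W)
n=36: L (options 29(W), 28(W) are all W)
n=37: W (go to 30, an L position)
n=38: W (go to 31, an L position)
n=39: W (go to 32, an L position)
n=40: W (go to 33, an L position)

23: W, 18: L, 40: W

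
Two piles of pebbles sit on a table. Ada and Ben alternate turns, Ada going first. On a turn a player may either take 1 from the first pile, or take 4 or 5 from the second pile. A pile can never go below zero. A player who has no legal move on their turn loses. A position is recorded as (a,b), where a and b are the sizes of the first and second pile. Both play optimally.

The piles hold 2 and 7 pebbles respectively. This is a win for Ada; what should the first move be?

Move to (1,7).

Label each position W (a win for the player to move) or L (a loss). A position with no legal move is L; any other position is W exactly when some move reaches an L, and L when every move reaches a W.
No move ever increases a pile, so every position that can arise here has a ≤ 2 and b ≤ 7; it is enough to label the cells with 0 ≤ a ≤ 2 and 0 ≤ b ≤ 7.
Every move lowers a or b (never raises either), so fill the grid row by row in increasing a, and left to right within a row: each cell's successors are then already labelled.
      b=0  b=1  b=2  b=3  b=4  b=5  b=6  b=7
a=0:    L    L    L    L    W    W    W    W
a=1:    W    W    W    W    L    L    L    L
a=2:    L    L    L    L    W    W    W    W
Cells with no legal move (terminal, hence L): (0,0), (0,1), (0,2), (0,3).
The remaining L cells, each justified by listing all of its moves:
(1,4): →(0,4)(W), (1,0)(W) — all W, so L
(1,5): →(0,5)(W), (1,1)(W), (1,0)(W) — all W, so L
(1,6): →(0,6)(W), (1,2)(W), (1,1)(W) — all W, so L
(1,7): →(0,7)(W), (1,3)(W), (1,2)(W) — all W, so L
(2,0): →(1,0)(W) only, which is W, so L
(2,1): →(1,1)(W) only, which is W, so L
(2,2): →(1,2)(W) only, which is W, so L
(2,3): →(1,3)(W) only, which is W, so L
Every other cell has at least one move into one of the L cells above, so it is W.
From (2,7), the L positions reachable in one move are: (1,7), (2,3), (2,2). Any move reaching one of these is winning.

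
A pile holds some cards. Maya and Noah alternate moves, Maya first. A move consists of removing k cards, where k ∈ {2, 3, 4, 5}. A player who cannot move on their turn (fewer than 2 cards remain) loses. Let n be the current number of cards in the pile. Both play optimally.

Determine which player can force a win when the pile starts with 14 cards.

Noah wins.

Label each position W (a win for the player to move) or L (a loss). A position with no legal move is L; any other position is W exactly when some move reaches an L, and L when every move reaches a W.
n=0: no move → L
n=1: no move → L
n=2: →0(L), so W
n=3: →1(L), so W
n=4: →1(L), so W
n=5: →1(L), so W
n=6: →1(L), so W
n=7: →5(W), 4(W), 3(W), 2(W) — all W, so L
n=8: →6(W), 5(W), 4(W), 3(W) — all W, so L
n=9: →7(L), so W
n=10: →8(L), so W
n=11: →8(L), so W
n=12: →8(L), so W
n=13: →8(L), so W
n=14: →12(W), 11(W), 10(W), 9(W) — all W, so L
Every move from 14 reaches a W position, so the mover loses.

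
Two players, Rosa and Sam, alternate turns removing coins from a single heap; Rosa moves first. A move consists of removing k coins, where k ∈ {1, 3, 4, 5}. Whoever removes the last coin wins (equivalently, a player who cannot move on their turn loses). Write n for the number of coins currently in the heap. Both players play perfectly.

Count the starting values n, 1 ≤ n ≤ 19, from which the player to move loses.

Compute win/loss labels from the base case upward. A position with no move is L. Any other position is W if it can reach an L in one move, else L.
n=0: no move → L
n=1: →0(L), so W
n=2: →1(W) only, which is W, so L
n=3: →2(L), so W
n=4: →0(L), so W
n=5: →2(L), so W
n=6: →2(L), so W
n=7: →2(L), so W
n=8: →7(W), 5(W), 4(W), 3(W) — all W, so L
n=9: →8(L), so W
n=10: →9(W), 7(W), 6(W), 5(W) — all W, so L
n=11: →10(L), so W
n=12: →8(L), so W
n=13: →10(L), so W
n=14: →10(L), so W
n=15: →10(L), so W
n=16: →15(W), 13(W), 12(W), 11(W) — all W, so L
n=17: →16(L), so W
n=18: →17(W), 15(W), 14(W), 13(W) — all W, so L
n=19: →18(L), so W
L entries with 1 ≤ n ≤ 19 (n=0 is outside the asked range and is not counted): n = 2, 8, 10, 16, 18; that makes 5.

5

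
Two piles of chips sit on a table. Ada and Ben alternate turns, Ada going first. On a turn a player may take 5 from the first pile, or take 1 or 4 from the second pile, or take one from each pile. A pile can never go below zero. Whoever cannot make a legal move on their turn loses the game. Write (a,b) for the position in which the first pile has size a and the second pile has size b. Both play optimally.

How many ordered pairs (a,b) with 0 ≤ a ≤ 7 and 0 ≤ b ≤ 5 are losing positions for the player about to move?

20

Classify positions by backward induction: terminal positions (no move available) are L. From any other position, the mover wins iff some move reaches an L.
Every move lowers a or b (never raises either), so fill the grid row by row in increasing a, and left to right within a row: each cell's successors are then already labelled.
      b=0  b=1  b=2  b=3  b=4  b=5
a=0:    L    W    L    W    W    L
a=1:    L    W    L    W    W    L
a=2:    L    W    L    W    W    L
a=3:    L    W    L    W    W    L
a=4:    L    W    L    W    W    L
a=5:    W    W    W    W    L    W
a=6:    W    L    W    L    W    W
a=7:    W    L    W    L    W    W
Cells with no legal move (terminal, hence L): (0,0), (1,0), (2,0), (3,0), (4,0).
The remaining L cells, each justified by listing all of its moves:
(0,2): only reaches (0,1)(W), which is W → L
(0,5): only reaches (0,4)(W), (0,1)(W), all W → L
(1,2): only reaches (1,1)(W), (0,1)(W), all W → L
(1,5): only reaches (1,4)(W), (1,1)(W), (0,4)(W), all W → L
(2,2): only reaches (2,1)(W), (1,1)(W), all W → L
(2,5): only reaches (2,4)(W), (2,1)(W), (1,4)(W), all W → L
(3,2): only reaches (3,1)(W), (2,1)(W), all W → L
(3,5): only reaches (3,4)(W), (3,1)(W), (2,4)(W), all W → L
(4,2): only reaches (4,1)(W), (3,1)(W), all W → L
(4,5): only reaches (4,4)(W), (4,1)(W), (3,4)(W), all W → L
(5,4): only reaches (0,4)(W), (5,3)(W), (5,0)(W), (4,3)(W), all W → L
(6,1): only reaches (1,1)(W), (6,0)(W), (5,0)(W), all W → L
(6,3): only reaches (1,3)(W), (6,2)(W), (5,2)(W), all W → L
(7,1): only reaches (2,1)(W), (7,0)(W), (6,0)(W), all W → L
(7,3): only reaches (2,3)(W), (7,2)(W), (6,2)(W), all W → L
Every other cell has at least one move into one of the L cells above, so it is W.
L cells per row: a=0: 3, a=1: 3, a=2: 3, a=3: 3, a=4: 3, a=5: 1, a=6: 2, a=7: 2; total 20.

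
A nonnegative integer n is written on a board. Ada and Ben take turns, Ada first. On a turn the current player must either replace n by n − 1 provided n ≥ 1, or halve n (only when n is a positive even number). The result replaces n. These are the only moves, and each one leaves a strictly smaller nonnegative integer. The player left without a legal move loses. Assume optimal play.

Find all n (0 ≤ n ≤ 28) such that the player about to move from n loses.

0, 2, 5, 7, 9, 11, 13, 15, 17, 19, 21, 23, 25, 27

Positions with no move are L. A position that does have a move is losing for the player to move precisely when every available move leads to a winning position for the opponent. Fill in the labels:
n=0: no move → L
n=1: →0(L), so W
n=2: →1(W) only, which is W, so L
n=3: →2(L), so W
n=4: →2(L), so W
n=5: →4(W) only, which is W, so L
n=6: →5(L), so W
n=7: →6(W) only, which is W, so L
n=8: →7(L), so W
n=9: →8(W) only, which is W, so L
n=10: →5(L), so W
n=11: →10(W) only, which is W, so L
n=12: →11(L), so W
n=13: →12(W) only, which is W, so L
n=14: →7(L), so W
n=15: →14(W) only, which is W, so L
n=16: →15(L), so W
n=17: →16(W) only, which is W, so L
n=18: →9(L), so W
n=19: →18(W) only, which is W, so L
n=20: →19(L), so W
n=21: →20(W) only, which is W, so L
n=22: →11(L), so W
n=23: →22(W) only, which is W, so L
n=24: →23(L), so W
n=25: →24(W) only, which is W, so L
n=26: →13(L), so W
n=27: →26(W) only, which is W, so L
n=28: →27(L), so W
The losing starting values of n are exactly the entries labelled L in this table (14 of them).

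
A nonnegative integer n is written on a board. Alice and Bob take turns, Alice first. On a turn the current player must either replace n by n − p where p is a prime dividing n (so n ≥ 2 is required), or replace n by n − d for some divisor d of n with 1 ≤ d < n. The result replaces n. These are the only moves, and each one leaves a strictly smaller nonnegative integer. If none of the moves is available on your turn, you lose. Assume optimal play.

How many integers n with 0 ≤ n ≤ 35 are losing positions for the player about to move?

9

Build the W/L table. Terminal = L. A non-terminal position is W if it has a move to some L; otherwise it is L.
n=0: no move → L
n=1: no move → L
n=2: can move to 0, which is L ⇒ W
n=3: can move to 0, which is L ⇒ W
n=4: moves to 2(W), 3(W); every one is W ⇒ L
n=5: can move to 0, which is L ⇒ W
n=6: can move to 4, which is L ⇒ W
n=7: can move to 0, which is L ⇒ W
n=8: can move to 4, which is L ⇒ W
n=9: moves to 6(W), 8(W); every one is W ⇒ L
n=10: can move to 9, which is L ⇒ W
n=11: can move to 0, which is L ⇒ W
n=12: can move to 9, which is L ⇒ W
n=13: can move to 0, which is L ⇒ W
n=14: moves to 7(W), 12(W), 13(W); every one is W ⇒ L
n=15: can move to 14, which is L ⇒ W
n=16: can move to 14, which is L ⇒ W
n=17: can move to 0, which is L ⇒ W
n=18: can move to 9, which is L ⇒ W
n=19: can move to 0, which is L ⇒ W
n=20: moves to 10(W), 15(W), 16(W), 18(W), 19(W); every one is W ⇒ L
n=21: can move to 14, which is L ⇒ W
n=22: can move to 20, which is L ⇒ W
n=23: can move to 0, which is L ⇒ W
n=24: can move to 20, which is L ⇒ W
n=25: can move to 20, which is L ⇒ W
n=26: moves to 13(W), 24(W), 25(W); every one is W ⇒ L
n=27: can move to 26, which is L ⇒ W
n=28: can move to 14, which is L ⇒ W
n=29: can move to 0, which is L ⇒ W
n=30: can move to 20, which is L ⇒ W
n=31: can move to 0, which is L ⇒ W
n=32: moves to 16(W), 24(W), 28(W), 30(W), 31(W); every one is W ⇒ L
n=33: can move to 32, which is L ⇒ W
n=34: can move to 32, which is L ⇒ W
n=35: moves to 28(W), 30(W), 34(W); every one is W ⇒ L
L entries with 0 ≤ n ≤ 35: n = 0, 1, 4, 9, 14, 20, 26, 32, 35; that makes 9.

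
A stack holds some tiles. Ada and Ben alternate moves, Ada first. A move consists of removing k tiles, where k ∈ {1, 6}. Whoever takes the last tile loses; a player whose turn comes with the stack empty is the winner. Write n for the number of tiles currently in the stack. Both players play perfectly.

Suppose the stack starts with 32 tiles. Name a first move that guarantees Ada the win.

Remove 1, leaving 31.

Label each position W (a win for the player to move) or L (a loss). A position with no legal move is W; any other position is W exactly when some move reaches an L, and L when every move reaches a W.
n=0: no move; the opponent has just taken the last tile and therefore loses → W
n=1: →0(W) only, which is W, so L
n=2: →1(L), so W
n=3: →2(W) only, which is W, so L
n=4: →3(L), so W
n=5: →4(W) only, which is W, so L
n=6: →5(L), so W
n=7: →1(L), so W
n=8: →7(W), 2(W) — all W, so L
n=9: →8(L), so W
n=10: →9(W), 4(W) — all W, so L
n=11: →10(L), so W
n=12: →11(W), 6(W) — all W, so L
n=13: →12(L), so W
n=14: →8(L), so W
n=15: →14(W), 9(W) — all W, so L
n=16: →15(L), so W
n=17: →16(W), 11(W) — all W, so L
n=18: →17(L), so W
n=19: →18(W), 13(W) — all W, so L
n=20: →19(L), so W
n=21: →15(L), so W
n=22: →21(W), 16(W) — all W, so L
n=23: →22(L), so W
n=24: →23(W), 18(W) — all W, so L
n=25: →24(L), so W
n=26: →25(W), 20(W) — all W, so L
n=27: →26(L), so W
n=28: →22(L), so W
n=29: →28(W), 23(W) — all W, so L
n=30: →29(L), so W
n=31: →30(W), 25(W) — all W, so L
n=32: →31(L), so W
From 32, the L positions reachable in one move are: 31, 26. Any move reaching one of these is winning.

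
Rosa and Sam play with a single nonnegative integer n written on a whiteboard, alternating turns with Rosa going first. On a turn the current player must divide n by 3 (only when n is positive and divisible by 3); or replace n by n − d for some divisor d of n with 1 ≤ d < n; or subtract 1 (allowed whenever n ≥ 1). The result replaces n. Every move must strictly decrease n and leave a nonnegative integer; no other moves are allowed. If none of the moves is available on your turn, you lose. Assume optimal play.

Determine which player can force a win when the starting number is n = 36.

Rosa wins.

Positions with no move are L. A position that does have a move is losing for the player to move precisely when every available move leads to a winning position for the opponent. Fill in the labels:
n=0: no move → L
n=1: W (go to 0, an L position)
n=2: L (sole option 1(W) is W)
n=3: W (go to 2, an L position)
n=4: W (go to 2, an L position)
n=5: L (sole option 4(W) is W)
n=6: W (go to 2, an L position)
n=7: L (sole option 6(W) is W)
n=8: W (go to 7, an L position)
n=9: L (options 3(W), 6(W), 8(W) are all W)
n=10: W (go to 5, an L position)
n=11: L (sole option 10(W) is W)
n=12: W (go to 9, an L position)
n=13: L (sole option 12(W) is W)
n=14: W (go to 7, an L position)
n=15: W (go to 5, an L position)
n=16: L (options 8(W), 12(W), 14(W), 15(W) are all W)
n=17: W (go to 16, an L position)
n=18: W (go to 9, an L position)
n=19: L (sole option 18(W) is W)
n=20: W (go to 16, an L position)
n=21: W (go to 7, an L position)
n=22: W (go to 11, an L position)
n=23: L (sole option 22(W) is W)
n=24: W (go to 16, an L position)
n=25: L (options 20(W), 24(W) are all W)
n=26: W (go to 13, an L position)
n=27: W (go to 9, an L position)
n=28: L (options 14(W), 21(W), 24(W), 26(W), 27(W) are all W)
n=29: W (go to 28, an L position)
n=30: W (go to 25, an L position)
n=31: L (sole option 30(W) is W)
n=32: W (go to 16, an L position)
n=33: W (go to 11, an L position)
n=34: L (options 17(W), 32(W), 33(W) are all W)
n=35: W (go to 28, an L position)
n=36: W (go to 34, an L position)
The starting position 36 is W: Rosa should move to 34, handing over an L position.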